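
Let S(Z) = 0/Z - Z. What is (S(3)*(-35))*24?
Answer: 2520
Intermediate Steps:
S(Z) = -Z (S(Z) = 0 - Z = -Z)
(S(3)*(-35))*24 = (-1*3*(-35))*24 = -3*(-35)*24 = 105*24 = 2520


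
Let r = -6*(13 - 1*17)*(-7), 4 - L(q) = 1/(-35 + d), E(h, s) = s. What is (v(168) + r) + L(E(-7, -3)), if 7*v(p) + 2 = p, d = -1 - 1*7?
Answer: -42219/301 ≈ -140.26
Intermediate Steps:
d = -8 (d = -1 - 7 = -8)
v(p) = -2/7 + p/7
L(q) = 173/43 (L(q) = 4 - 1/(-35 - 8) = 4 - 1/(-43) = 4 - 1*(-1/43) = 4 + 1/43 = 173/43)
r = -168 (r = -6*(13 - 17)*(-7) = -6*(-4)*(-7) = 24*(-7) = -168)
(v(168) + r) + L(E(-7, -3)) = ((-2/7 + (⅐)*168) - 168) + 173/43 = ((-2/7 + 24) - 168) + 173/43 = (166/7 - 168) + 173/43 = -1010/7 + 173/43 = -42219/301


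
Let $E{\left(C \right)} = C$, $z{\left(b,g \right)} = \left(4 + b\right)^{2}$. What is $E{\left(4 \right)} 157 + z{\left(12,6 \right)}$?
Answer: $884$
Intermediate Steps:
$E{\left(4 \right)} 157 + z{\left(12,6 \right)} = 4 \cdot 157 + \left(4 + 12\right)^{2} = 628 + 16^{2} = 628 + 256 = 884$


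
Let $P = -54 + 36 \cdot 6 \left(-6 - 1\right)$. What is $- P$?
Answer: $1566$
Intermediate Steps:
$P = -1566$ ($P = -54 + 36 \cdot 6 \left(-6 + \left(-5 + 4\right)\right) = -54 + 36 \cdot 6 \left(-6 - 1\right) = -54 + 36 \cdot 6 \left(-7\right) = -54 + 36 \left(-42\right) = -54 - 1512 = -1566$)
$- P = \left(-1\right) \left(-1566\right) = 1566$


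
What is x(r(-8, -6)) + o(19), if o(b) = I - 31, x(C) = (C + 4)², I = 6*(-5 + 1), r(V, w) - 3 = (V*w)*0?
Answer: -6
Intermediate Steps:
r(V, w) = 3 (r(V, w) = 3 + (V*w)*0 = 3 + 0 = 3)
I = -24 (I = 6*(-4) = -24)
x(C) = (4 + C)²
o(b) = -55 (o(b) = -24 - 31 = -55)
x(r(-8, -6)) + o(19) = (4 + 3)² - 55 = 7² - 55 = 49 - 55 = -6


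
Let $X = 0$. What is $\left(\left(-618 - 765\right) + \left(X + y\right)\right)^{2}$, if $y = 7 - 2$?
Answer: $1898884$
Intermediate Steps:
$y = 5$ ($y = 7 - 2 = 5$)
$\left(\left(-618 - 765\right) + \left(X + y\right)\right)^{2} = \left(\left(-618 - 765\right) + \left(0 + 5\right)\right)^{2} = \left(\left(-618 - 765\right) + 5\right)^{2} = \left(-1383 + 5\right)^{2} = \left(-1378\right)^{2} = 1898884$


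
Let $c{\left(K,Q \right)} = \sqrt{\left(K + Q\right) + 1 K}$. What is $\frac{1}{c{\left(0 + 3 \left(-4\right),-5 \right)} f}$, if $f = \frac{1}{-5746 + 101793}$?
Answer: $- \frac{96047 i \sqrt{29}}{29} \approx - 17835.0 i$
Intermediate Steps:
$f = \frac{1}{96047} \approx 1.0412 \cdot 10^{-5}$
$c{\left(K,Q \right)} = \sqrt{Q + 2 K}$ ($c{\left(K,Q \right)} = \sqrt{\left(K + Q\right) + K} = \sqrt{Q + 2 K}$)
$\frac{1}{c{\left(0 + 3 \left(-4\right),-5 \right)} f} = \frac{1}{\sqrt{-5 + 2 \left(0 + 3 \left(-4\right)\right)} \frac{1}{96047}} = \frac{1}{\sqrt{-5 + 2 \left(0 - 12\right)} \frac{1}{96047}} = \frac{1}{\sqrt{-5 + 2 \left(-12\right)} \frac{1}{96047}} = \frac{1}{\sqrt{-5 - 24} \cdot \frac{1}{96047}} = \frac{1}{\sqrt{-29} \cdot \frac{1}{96047}} = \frac{1}{i \sqrt{29} \cdot \frac{1}{96047}} = \frac{1}{\frac{1}{96047} i \sqrt{29}} = - \frac{96047 i \sqrt{29}}{29}$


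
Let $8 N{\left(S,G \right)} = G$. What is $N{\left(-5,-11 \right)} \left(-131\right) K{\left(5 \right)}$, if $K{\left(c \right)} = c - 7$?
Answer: $- \frac{1441}{4} \approx -360.25$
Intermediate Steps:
$K{\left(c \right)} = -7 + c$
$N{\left(S,G \right)} = \frac{G}{8}$
$N{\left(-5,-11 \right)} \left(-131\right) K{\left(5 \right)} = \frac{1}{8} \left(-11\right) \left(-131\right) \left(-7 + 5\right) = \left(- \frac{11}{8}\right) \left(-131\right) \left(-2\right) = \frac{1441}{8} \left(-2\right) = - \frac{1441}{4}$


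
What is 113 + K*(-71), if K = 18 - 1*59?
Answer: 3024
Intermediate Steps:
K = -41 (K = 18 - 59 = -41)
113 + K*(-71) = 113 - 41*(-71) = 113 + 2911 = 3024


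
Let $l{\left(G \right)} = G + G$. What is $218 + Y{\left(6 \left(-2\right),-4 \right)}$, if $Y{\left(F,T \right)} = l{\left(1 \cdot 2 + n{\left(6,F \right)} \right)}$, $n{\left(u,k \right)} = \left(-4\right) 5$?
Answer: $182$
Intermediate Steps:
$n{\left(u,k \right)} = -20$
$l{\left(G \right)} = 2 G$
$Y{\left(F,T \right)} = -36$ ($Y{\left(F,T \right)} = 2 \left(1 \cdot 2 - 20\right) = 2 \left(2 - 20\right) = 2 \left(-18\right) = -36$)
$218 + Y{\left(6 \left(-2\right),-4 \right)} = 218 - 36 = 182$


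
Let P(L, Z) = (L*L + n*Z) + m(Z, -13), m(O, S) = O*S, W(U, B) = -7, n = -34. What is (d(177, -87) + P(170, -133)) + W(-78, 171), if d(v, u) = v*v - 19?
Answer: 66454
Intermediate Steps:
d(v, u) = -19 + v² (d(v, u) = v² - 19 = -19 + v²)
P(L, Z) = L² - 47*Z (P(L, Z) = (L*L - 34*Z) + Z*(-13) = (L² - 34*Z) - 13*Z = L² - 47*Z)
(d(177, -87) + P(170, -133)) + W(-78, 171) = ((-19 + 177²) + (170² - 47*(-133))) - 7 = ((-19 + 31329) + (28900 + 6251)) - 7 = (31310 + 35151) - 7 = 66461 - 7 = 66454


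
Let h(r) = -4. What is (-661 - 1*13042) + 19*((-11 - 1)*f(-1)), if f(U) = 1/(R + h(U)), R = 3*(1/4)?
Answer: -177227/13 ≈ -13633.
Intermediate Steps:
R = 3/4 (R = 3*(1*(1/4)) = 3*(1/4) = 3/4 ≈ 0.75000)
f(U) = -4/13 (f(U) = 1/(3/4 - 4) = 1/(-13/4) = -4/13)
(-661 - 1*13042) + 19*((-11 - 1)*f(-1)) = (-661 - 1*13042) + 19*((-11 - 1)*(-4/13)) = (-661 - 13042) + 19*(-12*(-4/13)) = -13703 + 19*(48/13) = -13703 + 912/13 = -177227/13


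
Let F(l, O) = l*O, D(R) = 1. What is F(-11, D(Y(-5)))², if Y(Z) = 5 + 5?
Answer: 121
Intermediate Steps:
Y(Z) = 10
F(l, O) = O*l
F(-11, D(Y(-5)))² = (1*(-11))² = (-11)² = 121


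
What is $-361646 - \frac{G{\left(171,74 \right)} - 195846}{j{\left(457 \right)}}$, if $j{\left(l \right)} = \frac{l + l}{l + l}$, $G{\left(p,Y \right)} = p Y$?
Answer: $-178454$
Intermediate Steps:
$G{\left(p,Y \right)} = Y p$
$j{\left(l \right)} = 1$ ($j{\left(l \right)} = \frac{2 l}{2 l} = 2 l \frac{1}{2 l} = 1$)
$-361646 - \frac{G{\left(171,74 \right)} - 195846}{j{\left(457 \right)}} = -361646 - \frac{74 \cdot 171 - 195846}{1} = -361646 - \left(12654 - 195846\right) 1 = -361646 - \left(-183192\right) 1 = -361646 - -183192 = -361646 + 183192 = -178454$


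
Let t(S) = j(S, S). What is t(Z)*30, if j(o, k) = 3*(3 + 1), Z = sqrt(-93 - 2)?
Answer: 360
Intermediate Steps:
Z = I*sqrt(95) (Z = sqrt(-95) = I*sqrt(95) ≈ 9.7468*I)
j(o, k) = 12 (j(o, k) = 3*4 = 12)
t(S) = 12
t(Z)*30 = 12*30 = 360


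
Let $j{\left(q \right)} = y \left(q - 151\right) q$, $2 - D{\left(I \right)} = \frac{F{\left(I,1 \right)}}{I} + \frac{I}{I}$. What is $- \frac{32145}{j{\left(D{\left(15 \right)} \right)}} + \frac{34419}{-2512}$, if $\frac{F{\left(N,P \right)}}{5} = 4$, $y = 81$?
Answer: $- \frac{36897379}{1710672} \approx -21.569$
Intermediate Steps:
$F{\left(N,P \right)} = 20$ ($F{\left(N,P \right)} = 5 \cdot 4 = 20$)
$D{\left(I \right)} = 1 - \frac{20}{I}$ ($D{\left(I \right)} = 2 - \left(\frac{20}{I} + \frac{I}{I}\right) = 2 - \left(\frac{20}{I} + 1\right) = 2 - \left(1 + \frac{20}{I}\right) = 1 - \frac{20}{I}$)
$j{\left(q \right)} = q \left(-12231 + 81 q\right)$ ($j{\left(q \right)} = 81 \left(q - 151\right) q = 81 \left(-151 + q\right) q = \left(-12231 + 81 q\right) q = q \left(-12231 + 81 q\right)$)
$- \frac{32145}{j{\left(D{\left(15 \right)} \right)}} + \frac{34419}{-2512} = - \frac{32145}{81 \frac{-20 + 15}{15} \left(-151 + \frac{-20 + 15}{15}\right)} + \frac{34419}{-2512} = - \frac{32145}{81 \cdot \frac{1}{15} \left(-5\right) \left(-151 + \frac{1}{15} \left(-5\right)\right)} + 34419 \left(- \frac{1}{2512}\right) = - \frac{32145}{81 \left(- \frac{1}{3}\right) \left(-151 - \frac{1}{3}\right)} - \frac{34419}{2512} = - \frac{32145}{81 \left(- \frac{1}{3}\right) \left(- \frac{454}{3}\right)} - \frac{34419}{2512} = - \frac{32145}{4086} - \frac{34419}{2512} = \left(-32145\right) \frac{1}{4086} - \frac{34419}{2512} = - \frac{10715}{1362} - \frac{34419}{2512} = - \frac{36897379}{1710672}$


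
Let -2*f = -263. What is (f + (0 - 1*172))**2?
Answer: 6561/4 ≈ 1640.3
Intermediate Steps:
f = 263/2 (f = -1/2*(-263) = 263/2 ≈ 131.50)
(f + (0 - 1*172))**2 = (263/2 + (0 - 1*172))**2 = (263/2 + (0 - 172))**2 = (263/2 - 172)**2 = (-81/2)**2 = 6561/4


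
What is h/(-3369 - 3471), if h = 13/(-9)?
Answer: 13/61560 ≈ 0.00021118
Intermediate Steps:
h = -13/9 (h = 13*(-⅑) = -13/9 ≈ -1.4444)
h/(-3369 - 3471) = -13/9/(-3369 - 3471) = -13/9/(-6840) = -1/6840*(-13/9) = 13/61560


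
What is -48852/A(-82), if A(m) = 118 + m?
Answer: -1357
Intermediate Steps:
-48852/A(-82) = -48852/(118 - 82) = -48852/36 = -48852*1/36 = -1357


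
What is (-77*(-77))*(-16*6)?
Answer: -569184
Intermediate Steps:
(-77*(-77))*(-16*6) = 5929*(-96) = -569184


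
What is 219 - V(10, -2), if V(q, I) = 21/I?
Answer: 459/2 ≈ 229.50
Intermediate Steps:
219 - V(10, -2) = 219 - 21/(-2) = 219 - 21*(-1)/2 = 219 - 1*(-21/2) = 219 + 21/2 = 459/2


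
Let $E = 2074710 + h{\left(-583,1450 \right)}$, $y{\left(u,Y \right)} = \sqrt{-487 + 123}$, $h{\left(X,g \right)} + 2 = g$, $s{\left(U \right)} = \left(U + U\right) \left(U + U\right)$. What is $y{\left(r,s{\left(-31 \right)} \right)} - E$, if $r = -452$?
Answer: $-2076158 + 2 i \sqrt{91} \approx -2.0762 \cdot 10^{6} + 19.079 i$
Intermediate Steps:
$s{\left(U \right)} = 4 U^{2}$ ($s{\left(U \right)} = 2 U 2 U = 4 U^{2}$)
$h{\left(X,g \right)} = -2 + g$
$y{\left(u,Y \right)} = 2 i \sqrt{91}$ ($y{\left(u,Y \right)} = \sqrt{-364} = 2 i \sqrt{91}$)
$E = 2076158$ ($E = 2074710 + \left(-2 + 1450\right) = 2074710 + 1448 = 2076158$)
$y{\left(r,s{\left(-31 \right)} \right)} - E = 2 i \sqrt{91} - 2076158 = -2076158 + 2 i \sqrt{91}$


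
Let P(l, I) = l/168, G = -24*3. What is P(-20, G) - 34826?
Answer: -1462697/42 ≈ -34826.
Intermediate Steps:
G = -72
P(l, I) = l/168 (P(l, I) = l*(1/168) = l/168)
P(-20, G) - 34826 = (1/168)*(-20) - 34826 = -5/42 - 34826 = -1462697/42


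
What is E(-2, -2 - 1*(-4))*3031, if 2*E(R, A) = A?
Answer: 3031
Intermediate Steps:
E(R, A) = A/2
E(-2, -2 - 1*(-4))*3031 = ((-2 - 1*(-4))/2)*3031 = ((-2 + 4)/2)*3031 = ((½)*2)*3031 = 1*3031 = 3031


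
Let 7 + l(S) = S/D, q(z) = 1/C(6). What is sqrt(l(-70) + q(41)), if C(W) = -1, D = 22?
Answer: I*sqrt(1353)/11 ≈ 3.3439*I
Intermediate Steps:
q(z) = -1 (q(z) = 1/(-1) = -1)
l(S) = -7 + S/22
sqrt(l(-70) + q(41)) = sqrt((-7 + (1/22)*(-70)) - 1) = sqrt((-7 - 35/11) - 1) = sqrt(-112/11 - 1) = sqrt(-123/11) = I*sqrt(1353)/11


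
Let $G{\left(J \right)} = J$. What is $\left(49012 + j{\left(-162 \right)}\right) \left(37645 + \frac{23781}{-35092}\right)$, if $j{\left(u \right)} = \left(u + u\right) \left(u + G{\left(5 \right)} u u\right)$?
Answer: $- \frac{14007305220555755}{8773} \approx -1.5966 \cdot 10^{12}$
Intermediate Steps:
$j{\left(u \right)} = 2 u \left(u + 5 u^{2}\right)$ ($j{\left(u \right)} = \left(u + u\right) \left(u + 5 u u\right) = 2 u \left(u + 5 u^{2}\right)$)
$\left(49012 + j{\left(-162 \right)}\right) \left(37645 + \frac{23781}{-35092}\right) = \left(49012 + \left(-162\right)^{2} \left(2 + 10 \left(-162\right)\right)\right) \left(37645 + \frac{23781}{-35092}\right) = \left(49012 + 26244 \left(2 - 1620\right)\right) \left(37645 + 23781 \left(- \frac{1}{35092}\right)\right) = \left(49012 + 26244 \left(-1618\right)\right) \left(37645 - \frac{23781}{35092}\right) = \left(49012 - 42462792\right) \frac{1321014559}{35092} = \left(-42413780\right) \frac{1321014559}{35092} = - \frac{14007305220555755}{8773}$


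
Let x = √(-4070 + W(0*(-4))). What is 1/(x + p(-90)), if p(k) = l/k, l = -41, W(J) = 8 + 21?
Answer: 3690/32733781 - 24300*I*√449/32733781 ≈ 0.00011273 - 0.01573*I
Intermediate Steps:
W(J) = 29
x = 3*I*√449 (x = √(-4070 + 29) = √(-4041) = 3*I*√449 ≈ 63.569*I)
p(k) = -41/k
1/(x + p(-90)) = 1/(3*I*√449 - 41/(-90)) = 1/(3*I*√449 - 41*(-1/90)) = 1/(3*I*√449 + 41/90) = 1/(41/90 + 3*I*√449)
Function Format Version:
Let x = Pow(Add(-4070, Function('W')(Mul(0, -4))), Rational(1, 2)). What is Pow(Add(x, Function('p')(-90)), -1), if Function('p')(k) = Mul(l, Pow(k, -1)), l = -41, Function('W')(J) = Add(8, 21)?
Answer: Add(Rational(3690, 32733781), Mul(Rational(-24300, 32733781), I, Pow(449, Rational(1, 2)))) ≈ Add(0.00011273, Mul(-0.015730, I))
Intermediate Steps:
Function('W')(J) = 29
x = Mul(3, I, Pow(449, Rational(1, 2))) (x = Pow(Add(-4070, 29), Rational(1, 2)) = Pow(-4041, Rational(1, 2)) = Mul(3, I, Pow(449, Rational(1, 2))) ≈ Mul(63.569, I))
Function('p')(k) = Mul(-41, Pow(k, -1))
Pow(Add(x, Function('p')(-90)), -1) = Pow(Add(Mul(3, I, Pow(449, Rational(1, 2))), Mul(-41, Pow(-90, -1))), -1) = Pow(Add(Mul(3, I, Pow(449, Rational(1, 2))), Mul(-41, Rational(-1, 90))), -1) = Pow(Add(Mul(3, I, Pow(449, Rational(1, 2))), Rational(41, 90)), -1) = Pow(Add(Rational(41, 90), Mul(3, I, Pow(449, Rational(1, 2)))), -1)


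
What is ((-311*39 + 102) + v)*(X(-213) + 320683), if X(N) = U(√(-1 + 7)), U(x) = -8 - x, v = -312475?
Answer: -104059678850 + 324502*√6 ≈ -1.0406e+11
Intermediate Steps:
X(N) = -8 - √6 (X(N) = -8 - √(-1 + 7) = -8 - √6)
((-311*39 + 102) + v)*(X(-213) + 320683) = ((-311*39 + 102) - 312475)*((-8 - √6) + 320683) = ((-12129 + 102) - 312475)*(320675 - √6) = (-12027 - 312475)*(320675 - √6) = -324502*(320675 - √6) = -104059678850 + 324502*√6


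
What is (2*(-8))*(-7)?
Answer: 112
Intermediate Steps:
(2*(-8))*(-7) = -16*(-7) = 112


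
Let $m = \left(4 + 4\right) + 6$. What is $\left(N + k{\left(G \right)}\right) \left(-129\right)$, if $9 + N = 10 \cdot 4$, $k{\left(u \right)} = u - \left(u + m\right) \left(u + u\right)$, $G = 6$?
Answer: $26187$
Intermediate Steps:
$m = 14$ ($m = 8 + 6 = 14$)
$k{\left(u \right)} = u - 2 u \left(14 + u\right)$ ($k{\left(u \right)} = u - \left(u + 14\right) \left(u + u\right) = u - \left(14 + u\right) 2 u = u - 2 u \left(14 + u\right)$)
$N = 31$ ($N = -9 + 10 \cdot 4 = -9 + 40 = 31$)
$\left(N + k{\left(G \right)}\right) \left(-129\right) = \left(31 - 6 \left(27 + 2 \cdot 6\right)\right) \left(-129\right) = \left(31 - 6 \left(27 + 12\right)\right) \left(-129\right) = \left(31 - 6 \cdot 39\right) \left(-129\right) = \left(31 - 234\right) \left(-129\right) = \left(-203\right) \left(-129\right) = 26187$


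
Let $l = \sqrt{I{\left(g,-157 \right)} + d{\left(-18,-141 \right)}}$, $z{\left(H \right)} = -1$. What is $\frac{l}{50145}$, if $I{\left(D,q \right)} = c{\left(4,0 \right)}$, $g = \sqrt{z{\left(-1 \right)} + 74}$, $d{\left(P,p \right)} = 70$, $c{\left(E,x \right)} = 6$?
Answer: $\frac{2 \sqrt{19}}{50145} \approx 0.00017385$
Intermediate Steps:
$g = \sqrt{73}$ ($g = \sqrt{-1 + 74} = \sqrt{73} \approx 8.544$)
$I{\left(D,q \right)} = 6$
$l = 2 \sqrt{19}$ ($l = \sqrt{6 + 70} = \sqrt{76} = 2 \sqrt{19} \approx 8.7178$)
$\frac{l}{50145} = \frac{2 \sqrt{19}}{50145}$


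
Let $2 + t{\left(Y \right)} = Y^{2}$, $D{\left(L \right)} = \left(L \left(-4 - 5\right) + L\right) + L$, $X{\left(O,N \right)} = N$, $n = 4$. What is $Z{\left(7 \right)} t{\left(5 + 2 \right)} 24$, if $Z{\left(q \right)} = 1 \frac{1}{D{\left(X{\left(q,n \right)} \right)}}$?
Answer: $- \frac{282}{7} \approx -40.286$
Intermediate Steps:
$D{\left(L \right)} = - 7 L$ ($D{\left(L \right)} = \left(L \left(-9\right) + L\right) + L = \left(- 9 L + L\right) + L = - 8 L + L = - 7 L$)
$t{\left(Y \right)} = -2 + Y^{2}$
$Z{\left(q \right)} = - \frac{1}{28}$ ($Z{\left(q \right)} = 1 \frac{1}{\left(-7\right) 4} = 1 \frac{1}{-28} = 1 \left(- \frac{1}{28}\right) = - \frac{1}{28}$)
$Z{\left(7 \right)} t{\left(5 + 2 \right)} 24 = - \frac{-2 + \left(5 + 2\right)^{2}}{28} \cdot 24 = - \frac{-2 + 7^{2}}{28} \cdot 24 = - \frac{-2 + 49}{28} \cdot 24 = \left(- \frac{1}{28}\right) 47 \cdot 24 = \left(- \frac{47}{28}\right) 24 = - \frac{282}{7}$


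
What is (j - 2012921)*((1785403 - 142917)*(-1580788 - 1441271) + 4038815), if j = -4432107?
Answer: 31991092416486931052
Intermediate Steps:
(j - 2012921)*((1785403 - 142917)*(-1580788 - 1441271) + 4038815) = (-4432107 - 2012921)*((1785403 - 142917)*(-1580788 - 1441271) + 4038815) = -6445028*(1642486*(-3022059) + 4038815) = -6445028*(-4963689598674 + 4038815) = -6445028*(-4963685559859) = 31991092416486931052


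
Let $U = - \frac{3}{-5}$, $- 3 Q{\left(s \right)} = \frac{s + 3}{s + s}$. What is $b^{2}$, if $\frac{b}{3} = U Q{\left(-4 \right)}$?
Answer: $\frac{9}{1600} \approx 0.005625$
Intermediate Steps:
$Q{\left(s \right)} = - \frac{3 + s}{6 s}$ ($Q{\left(s \right)} = - \frac{\left(s + 3\right) \frac{1}{s + s}}{3} = - \frac{\left(3 + s\right) \frac{1}{2 s}}{3} = - \frac{\frac{1}{2} \frac{1}{s} \left(3 + s\right)}{3} = - \frac{3 + s}{6 s}$)
$U = \frac{3}{5}$ ($U = \left(-3\right) \left(- \frac{1}{5}\right) = \frac{3}{5} \approx 0.6$)
$b = - \frac{3}{40}$ ($b = 3 \frac{3 \frac{-3 - -4}{6 \left(-4\right)}}{5} = 3 \frac{3 \cdot \frac{1}{6} \left(- \frac{1}{4}\right) \left(-3 + 4\right)}{5} = 3 \frac{3 \cdot \frac{1}{6} \left(- \frac{1}{4}\right) 1}{5} = 3 \cdot \frac{3}{5} \left(- \frac{1}{24}\right) = 3 \left(- \frac{1}{40}\right) = - \frac{3}{40} \approx -0.075$)
$b^{2} = \left(- \frac{3}{40}\right)^{2} = \frac{9}{1600}$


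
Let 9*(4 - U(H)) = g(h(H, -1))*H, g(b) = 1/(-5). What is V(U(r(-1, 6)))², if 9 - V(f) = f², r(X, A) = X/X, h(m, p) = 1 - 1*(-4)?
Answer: 211295296/4100625 ≈ 51.528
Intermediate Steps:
h(m, p) = 5 (h(m, p) = 1 + 4 = 5)
r(X, A) = 1
g(b) = -⅕
U(H) = 4 + H/45 (U(H) = 4 - (-1)*H/45 = 4 + H/45)
V(f) = 9 - f²
V(U(r(-1, 6)))² = (9 - (4 + (1/45)*1)²)² = (9 - (4 + 1/45)²)² = (9 - (181/45)²)² = (9 - 1*32761/2025)² = (9 - 32761/2025)² = (-14536/2025)² = 211295296/4100625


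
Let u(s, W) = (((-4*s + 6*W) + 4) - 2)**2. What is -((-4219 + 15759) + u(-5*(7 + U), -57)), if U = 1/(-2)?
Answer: -55640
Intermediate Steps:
U = -1/2 ≈ -0.50000
u(s, W) = (2 - 4*s + 6*W)**2 (u(s, W) = ((4 - 4*s + 6*W) - 2)**2 = (2 - 4*s + 6*W)**2)
-((-4219 + 15759) + u(-5*(7 + U), -57)) = -((-4219 + 15759) + 4*(1 - (-10)*(7 - 1/2) + 3*(-57))**2) = -(11540 + 4*(1 - (-10)*13/2 - 171)**2) = -(11540 + 4*(1 - 2*(-65/2) - 171)**2) = -(11540 + 4*(1 + 65 - 171)**2) = -(11540 + 4*(-105)**2) = -(11540 + 4*11025) = -(11540 + 44100) = -1*55640 = -55640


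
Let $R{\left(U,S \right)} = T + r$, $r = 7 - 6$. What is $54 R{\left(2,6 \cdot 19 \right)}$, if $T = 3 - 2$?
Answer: $108$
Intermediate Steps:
$r = 1$
$T = 1$
$R{\left(U,S \right)} = 2$ ($R{\left(U,S \right)} = 1 + 1 = 2$)
$54 R{\left(2,6 \cdot 19 \right)} = 54 \cdot 2 = 108$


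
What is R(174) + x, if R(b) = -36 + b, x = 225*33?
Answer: 7563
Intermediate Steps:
x = 7425
R(174) + x = (-36 + 174) + 7425 = 138 + 7425 = 7563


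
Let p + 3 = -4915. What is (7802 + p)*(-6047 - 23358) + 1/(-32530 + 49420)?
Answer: -1432339897799/16890 ≈ -8.4804e+7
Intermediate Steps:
p = -4918 (p = -3 - 4915 = -4918)
(7802 + p)*(-6047 - 23358) + 1/(-32530 + 49420) = (7802 - 4918)*(-6047 - 23358) + 1/(-32530 + 49420) = 2884*(-29405) + 1/16890 = -84804020 + 1/16890 = -1432339897799/16890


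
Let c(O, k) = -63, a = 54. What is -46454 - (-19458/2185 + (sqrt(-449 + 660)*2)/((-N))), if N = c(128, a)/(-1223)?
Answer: -4412284/95 + 2446*sqrt(211)/63 ≈ -45881.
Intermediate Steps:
N = 63/1223 (N = -63/(-1223) = -63*(-1/1223) = 63/1223 ≈ 0.051513)
-46454 - (-19458/2185 + (sqrt(-449 + 660)*2)/((-N))) = -46454 - (-19458/2185 + (sqrt(-449 + 660)*2)/((-1*63/1223))) = -46454 - (-19458*1/2185 + (sqrt(211)*2)/(-63/1223)) = -46454 - (-846/95 + (2*sqrt(211))*(-1223/63)) = -46454 - (-846/95 - 2446*sqrt(211)/63) = -46454 + (846/95 + 2446*sqrt(211)/63) = -4412284/95 + 2446*sqrt(211)/63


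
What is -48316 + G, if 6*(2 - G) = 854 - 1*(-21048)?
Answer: -155893/3 ≈ -51964.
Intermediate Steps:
G = -10945/3 (G = 2 - (854 - 1*(-21048))/6 = 2 - (854 + 21048)/6 = 2 - 1/6*21902 = 2 - 10951/3 = -10945/3 ≈ -3648.3)
-48316 + G = -48316 - 10945/3 = -155893/3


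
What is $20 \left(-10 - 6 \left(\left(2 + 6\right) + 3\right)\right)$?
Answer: $-1520$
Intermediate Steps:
$20 \left(-10 - 6 \left(\left(2 + 6\right) + 3\right)\right) = 20 \left(-10 - 6 \left(8 + 3\right)\right) = 20 \left(-10 - 66\right) = 20 \left(-76\right) = -1520$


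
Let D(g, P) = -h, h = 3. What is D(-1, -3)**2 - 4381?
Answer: -4372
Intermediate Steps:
D(g, P) = -3 (D(g, P) = -1*3 = -3)
D(-1, -3)**2 - 4381 = (-3)**2 - 4381 = 9 - 4381 = -4372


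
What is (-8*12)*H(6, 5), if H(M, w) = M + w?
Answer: -1056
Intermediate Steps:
(-8*12)*H(6, 5) = (-8*12)*(6 + 5) = -96*11 = -1056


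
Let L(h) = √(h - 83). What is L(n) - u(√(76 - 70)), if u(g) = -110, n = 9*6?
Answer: 110 + I*√29 ≈ 110.0 + 5.3852*I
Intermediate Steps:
n = 54
L(h) = √(-83 + h)
L(n) - u(√(76 - 70)) = √(-83 + 54) - 1*(-110) = √(-29) + 110 = I*√29 + 110 = 110 + I*√29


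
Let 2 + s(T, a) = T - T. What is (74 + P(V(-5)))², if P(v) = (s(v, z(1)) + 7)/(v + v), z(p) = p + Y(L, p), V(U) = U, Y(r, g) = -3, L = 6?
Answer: 21609/4 ≈ 5402.3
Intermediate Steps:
z(p) = -3 + p (z(p) = p - 3 = -3 + p)
s(T, a) = -2 (s(T, a) = -2 + (T - T) = -2 + 0 = -2)
P(v) = 5/(2*v) (P(v) = (-2 + 7)/(v + v) = 5/((2*v)) = 5*(1/(2*v)) = 5/(2*v))
(74 + P(V(-5)))² = (74 + (5/2)/(-5))² = (74 + (5/2)*(-⅕))² = (74 - ½)² = (147/2)² = 21609/4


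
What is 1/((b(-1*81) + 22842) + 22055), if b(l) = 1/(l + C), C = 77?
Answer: 4/179587 ≈ 2.2273e-5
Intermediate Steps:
b(l) = 1/(77 + l) (b(l) = 1/(l + 77) = 1/(77 + l))
1/((b(-1*81) + 22842) + 22055) = 1/((1/(77 - 1*81) + 22842) + 22055) = 1/((1/(77 - 81) + 22842) + 22055) = 1/((1/(-4) + 22842) + 22055) = 1/((-¼ + 22842) + 22055) = 1/(91367/4 + 22055) = 1/(179587/4) = 4/179587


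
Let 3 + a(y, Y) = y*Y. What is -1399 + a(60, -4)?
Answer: -1642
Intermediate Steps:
a(y, Y) = -3 + Y*y (a(y, Y) = -3 + y*Y = -3 + Y*y)
-1399 + a(60, -4) = -1399 + (-3 - 4*60) = -1399 + (-3 - 240) = -1399 - 243 = -1642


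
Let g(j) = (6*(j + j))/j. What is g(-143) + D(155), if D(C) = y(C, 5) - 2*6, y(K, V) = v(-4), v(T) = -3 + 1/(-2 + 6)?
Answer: -11/4 ≈ -2.7500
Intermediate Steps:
v(T) = -11/4 (v(T) = -3 + 1/4 = -3 + ¼ = -11/4)
g(j) = 12 (g(j) = (6*(2*j))/j = (12*j)/j = 12)
y(K, V) = -11/4
D(C) = -59/4 (D(C) = -11/4 - 2*6 = -11/4 - 12 = -59/4)
g(-143) + D(155) = 12 - 59/4 = -11/4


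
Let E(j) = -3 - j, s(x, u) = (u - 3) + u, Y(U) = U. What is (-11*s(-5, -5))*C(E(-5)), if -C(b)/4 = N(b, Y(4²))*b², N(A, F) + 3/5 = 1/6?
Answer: 14872/15 ≈ 991.47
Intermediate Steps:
s(x, u) = -3 + 2*u (s(x, u) = (-3 + u) + u = -3 + 2*u)
N(A, F) = -13/30 (N(A, F) = -⅗ + 1/6 = -⅗ + ⅙ = -13/30)
C(b) = 26*b²/15 (C(b) = -(-26)*b²/15 = 26*b²/15)
(-11*s(-5, -5))*C(E(-5)) = (-11*(-3 + 2*(-5)))*(26*(-3 - 1*(-5))²/15) = (-11*(-3 - 10))*(26*(-3 + 5)²/15) = (-11*(-13))*((26/15)*2²) = 143*((26/15)*4) = 143*(104/15) = 14872/15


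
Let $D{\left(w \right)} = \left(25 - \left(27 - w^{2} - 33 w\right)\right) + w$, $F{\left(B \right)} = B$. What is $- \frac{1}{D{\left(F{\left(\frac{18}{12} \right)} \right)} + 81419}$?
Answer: $- \frac{4}{325881} \approx -1.2274 \cdot 10^{-5}$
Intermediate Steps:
$D{\left(w \right)} = -2 + w^{2} + 34 w$ ($D{\left(w \right)} = \left(25 + \left(-27 + w^{2} + 33 w\right)\right) + w = \left(-2 + w^{2} + 33 w\right) + w = -2 + w^{2} + 34 w$)
$- \frac{1}{D{\left(F{\left(\frac{18}{12} \right)} \right)} + 81419} = - \frac{1}{\left(-2 + \left(\frac{18}{12}\right)^{2} + 34 \cdot \frac{18}{12}\right) + 81419} = - \frac{1}{\left(-2 + \left(18 \cdot \frac{1}{12}\right)^{2} + 34 \cdot 18 \cdot \frac{1}{12}\right) + 81419} = - \frac{1}{\left(-2 + \left(\frac{3}{2}\right)^{2} + 34 \cdot \frac{3}{2}\right) + 81419} = - \frac{1}{\left(-2 + \frac{9}{4} + 51\right) + 81419} = - \frac{1}{\frac{205}{4} + 81419} = - \frac{1}{\frac{325881}{4}} = \left(-1\right) \frac{4}{325881} = - \frac{4}{325881}$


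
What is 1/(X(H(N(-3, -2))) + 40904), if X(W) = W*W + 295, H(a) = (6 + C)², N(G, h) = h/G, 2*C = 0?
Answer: 1/42495 ≈ 2.3532e-5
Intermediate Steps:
C = 0 (C = (½)*0 = 0)
H(a) = 36 (H(a) = (6 + 0)² = 6² = 36)
X(W) = 295 + W² (X(W) = W² + 295 = 295 + W²)
1/(X(H(N(-3, -2))) + 40904) = 1/((295 + 36²) + 40904) = 1/((295 + 1296) + 40904) = 1/(1591 + 40904) = 1/42495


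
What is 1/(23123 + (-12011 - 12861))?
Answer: -1/1749 ≈ -0.00057176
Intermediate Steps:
1/(23123 + (-12011 - 12861)) = 1/(23123 - 24872) = 1/(-1749) = -1/1749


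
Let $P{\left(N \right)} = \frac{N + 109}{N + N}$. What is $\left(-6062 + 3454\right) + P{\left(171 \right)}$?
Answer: $- \frac{445828}{171} \approx -2607.2$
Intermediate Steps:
$P{\left(N \right)} = \frac{109 + N}{2 N}$
$\left(-6062 + 3454\right) + P{\left(171 \right)} = \left(-6062 + 3454\right) + \frac{109 + 171}{2 \cdot 171} = -2608 + \frac{1}{2} \cdot \frac{1}{171} \cdot 280 = -2608 + \frac{140}{171} = - \frac{445828}{171}$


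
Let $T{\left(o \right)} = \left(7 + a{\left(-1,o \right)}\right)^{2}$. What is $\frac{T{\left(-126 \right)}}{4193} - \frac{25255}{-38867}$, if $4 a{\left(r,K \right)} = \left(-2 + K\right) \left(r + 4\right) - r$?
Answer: $\frac{6592521115}{2607509296} \approx 2.5283$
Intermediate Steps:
$a{\left(r,K \right)} = - \frac{r}{4} + \frac{\left(-2 + K\right) \left(4 + r\right)}{4}$ ($a{\left(r,K \right)} = \frac{\left(-2 + K\right) \left(r + 4\right) - r}{4} = \frac{\left(-2 + K\right) \left(4 + r\right) - r}{4} = \frac{- r + \left(-2 + K\right) \left(4 + r\right)}{4} = - \frac{r}{4} + \frac{\left(-2 + K\right) \left(4 + r\right)}{4}$)
$T{\left(o \right)} = \left(\frac{23}{4} + \frac{3 o}{4}\right)^{2}$ ($T{\left(o \right)} = \left(7 + \left(-2 + o - - \frac{3}{4} + \frac{1}{4} o \left(-1\right)\right)\right)^{2} = \left(7 + \left(-2 + o + \frac{3}{4} - \frac{o}{4}\right)\right)^{2} = \left(7 + \left(- \frac{5}{4} + \frac{3 o}{4}\right)\right)^{2} = \left(\frac{23}{4} + \frac{3 o}{4}\right)^{2}$)
$\frac{T{\left(-126 \right)}}{4193} - \frac{25255}{-38867} = \frac{\frac{1}{16} \left(23 + 3 \left(-126\right)\right)^{2}}{4193} - \frac{25255}{-38867} = \frac{\left(23 - 378\right)^{2}}{16} \cdot \frac{1}{4193} - - \frac{25255}{38867} = \frac{\left(-355\right)^{2}}{16} \cdot \frac{1}{4193} + \frac{25255}{38867} = \frac{1}{16} \cdot 126025 \cdot \frac{1}{4193} + \frac{25255}{38867} = \frac{126025}{16} \cdot \frac{1}{4193} + \frac{25255}{38867} = \frac{126025}{67088} + \frac{25255}{38867} = \frac{6592521115}{2607509296}$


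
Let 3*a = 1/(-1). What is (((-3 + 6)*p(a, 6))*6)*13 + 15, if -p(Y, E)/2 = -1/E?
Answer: 93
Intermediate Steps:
a = -1/3 (a = (1/(-1))/3 = (1*(-1))/3 = (1/3)*(-1) = -1/3 ≈ -0.33333)
p(Y, E) = 2/E (p(Y, E) = -(-2)/E = 2/E)
(((-3 + 6)*p(a, 6))*6)*13 + 15 = (((-3 + 6)*(2/6))*6)*13 + 15 = ((3*(2*(1/6)))*6)*13 + 15 = ((3*(1/3))*6)*13 + 15 = (1*6)*13 + 15 = 6*13 + 15 = 78 + 15 = 93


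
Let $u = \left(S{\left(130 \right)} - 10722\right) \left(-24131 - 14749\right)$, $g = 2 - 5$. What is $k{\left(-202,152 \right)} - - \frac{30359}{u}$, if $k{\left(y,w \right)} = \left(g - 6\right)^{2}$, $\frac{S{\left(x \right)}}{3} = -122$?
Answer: $\frac{4988463857}{61585920} \approx 81.0$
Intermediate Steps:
$g = -3$ ($g = 2 - 5 = -3$)
$S{\left(x \right)} = -366$ ($S{\left(x \right)} = 3 \left(-122\right) = -366$)
$k{\left(y,w \right)} = 81$ ($k{\left(y,w \right)} = \left(-3 - 6\right)^{2} = \left(-9\right)^{2} = 81$)
$u = 431101440$ ($u = \left(-366 - 10722\right) \left(-24131 - 14749\right) = \left(-11088\right) \left(-38880\right) = 431101440$)
$k{\left(-202,152 \right)} - - \frac{30359}{u} = 81 - - \frac{30359}{431101440} = 81 - \left(-30359\right) \frac{1}{431101440} = 81 - - \frac{4337}{61585920} = 81 + \frac{4337}{61585920} = \frac{4988463857}{61585920}$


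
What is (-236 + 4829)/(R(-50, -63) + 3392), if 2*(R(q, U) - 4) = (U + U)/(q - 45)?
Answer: 145445/107561 ≈ 1.3522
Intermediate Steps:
R(q, U) = 4 + U/(-45 + q) (R(q, U) = 4 + ((U + U)/(q - 45))/2 = 4 + ((2*U)/(-45 + q))/2 = 4 + (2*U/(-45 + q))/2 = 4 + U/(-45 + q))
(-236 + 4829)/(R(-50, -63) + 3392) = (-236 + 4829)/((-180 - 63 + 4*(-50))/(-45 - 50) + 3392) = 4593/((-180 - 63 - 200)/(-95) + 3392) = 4593/(-1/95*(-443) + 3392) = 4593/(443/95 + 3392) = 4593/(322683/95) = 4593*(95/322683) = 145445/107561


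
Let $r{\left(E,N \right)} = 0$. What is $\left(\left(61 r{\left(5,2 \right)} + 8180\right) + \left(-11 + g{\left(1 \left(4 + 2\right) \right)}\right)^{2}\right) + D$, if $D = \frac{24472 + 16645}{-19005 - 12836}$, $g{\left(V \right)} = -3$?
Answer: $\frac{266659099}{31841} \approx 8374.7$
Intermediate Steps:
$D = - \frac{41117}{31841}$ ($D = \frac{41117}{-31841} = 41117 \left(- \frac{1}{31841}\right) = - \frac{41117}{31841} \approx -1.2913$)
$\left(\left(61 r{\left(5,2 \right)} + 8180\right) + \left(-11 + g{\left(1 \left(4 + 2\right) \right)}\right)^{2}\right) + D = \left(\left(61 \cdot 0 + 8180\right) + \left(-11 - 3\right)^{2}\right) - \frac{41117}{31841} = \left(\left(0 + 8180\right) + \left(-14\right)^{2}\right) - \frac{41117}{31841} = \left(8180 + 196\right) - \frac{41117}{31841} = 8376 - \frac{41117}{31841} = \frac{266659099}{31841}$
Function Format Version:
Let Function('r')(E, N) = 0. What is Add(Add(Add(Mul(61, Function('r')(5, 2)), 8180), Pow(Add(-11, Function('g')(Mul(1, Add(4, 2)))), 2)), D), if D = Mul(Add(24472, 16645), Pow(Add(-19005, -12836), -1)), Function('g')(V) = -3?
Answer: Rational(266659099, 31841) ≈ 8374.7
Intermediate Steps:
D = Rational(-41117, 31841) (D = Mul(41117, Pow(-31841, -1)) = Mul(41117, Rational(-1, 31841)) = Rational(-41117, 31841) ≈ -1.2913)
Add(Add(Add(Mul(61, Function('r')(5, 2)), 8180), Pow(Add(-11, Function('g')(Mul(1, Add(4, 2)))), 2)), D) = Add(Add(Add(Mul(61, 0), 8180), Pow(Add(-11, -3), 2)), Rational(-41117, 31841)) = Add(Add(Add(0, 8180), Pow(-14, 2)), Rational(-41117, 31841)) = Add(Add(8180, 196), Rational(-41117, 31841)) = Add(8376, Rational(-41117, 31841)) = Rational(266659099, 31841)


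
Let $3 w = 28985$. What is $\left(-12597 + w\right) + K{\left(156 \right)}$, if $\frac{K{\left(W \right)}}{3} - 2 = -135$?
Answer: $- \frac{10003}{3} \approx -3334.3$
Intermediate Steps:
$w = \frac{28985}{3}$ ($w = \frac{1}{3} \cdot 28985 = \frac{28985}{3} \approx 9661.7$)
$K{\left(W \right)} = -399$ ($K{\left(W \right)} = 6 + 3 \left(-135\right) = 6 - 405 = -399$)
$\left(-12597 + w\right) + K{\left(156 \right)} = \left(-12597 + \frac{28985}{3}\right) - 399 = - \frac{8806}{3} - 399 = - \frac{10003}{3}$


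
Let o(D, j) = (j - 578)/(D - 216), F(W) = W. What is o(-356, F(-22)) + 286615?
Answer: 40986095/143 ≈ 2.8662e+5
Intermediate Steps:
o(D, j) = (-578 + j)/(-216 + D)
o(-356, F(-22)) + 286615 = (-578 - 22)/(-216 - 356) + 286615 = -600/(-572) + 286615 = -1/572*(-600) + 286615 = 150/143 + 286615 = 40986095/143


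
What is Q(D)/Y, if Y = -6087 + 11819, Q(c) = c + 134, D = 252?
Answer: 193/2866 ≈ 0.067341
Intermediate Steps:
Q(c) = 134 + c
Y = 5732
Q(D)/Y = (134 + 252)/5732 = 386*(1/5732) = 193/2866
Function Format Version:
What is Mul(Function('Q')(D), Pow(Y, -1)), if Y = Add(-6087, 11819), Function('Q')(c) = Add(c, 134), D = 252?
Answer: Rational(193, 2866) ≈ 0.067341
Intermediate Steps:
Function('Q')(c) = Add(134, c)
Y = 5732
Mul(Function('Q')(D), Pow(Y, -1)) = Mul(Add(134, 252), Pow(5732, -1)) = Mul(386, Rational(1, 5732)) = Rational(193, 2866)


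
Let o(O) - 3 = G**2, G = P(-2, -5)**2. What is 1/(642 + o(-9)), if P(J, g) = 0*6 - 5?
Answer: 1/1270 ≈ 0.00078740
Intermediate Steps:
P(J, g) = -5 (P(J, g) = 0 - 5 = -5)
G = 25 (G = (-5)**2 = 25)
o(O) = 628 (o(O) = 3 + 25**2 = 3 + 625 = 628)
1/(642 + o(-9)) = 1/(642 + 628) = 1/1270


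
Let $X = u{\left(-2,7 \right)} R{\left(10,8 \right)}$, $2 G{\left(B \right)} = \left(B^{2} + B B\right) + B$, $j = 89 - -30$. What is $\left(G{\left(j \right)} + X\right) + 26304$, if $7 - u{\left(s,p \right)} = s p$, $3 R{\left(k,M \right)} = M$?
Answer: $\frac{81161}{2} \approx 40581.0$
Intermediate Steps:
$j = 119$ ($j = 89 + 30 = 119$)
$R{\left(k,M \right)} = \frac{M}{3}$
$u{\left(s,p \right)} = 7 - p s$ ($u{\left(s,p \right)} = 7 - s p = 7 - p s$)
$G{\left(B \right)} = B^{2} + \frac{B}{2}$ ($G{\left(B \right)} = \frac{\left(B^{2} + B B\right) + B}{2} = \frac{\left(B^{2} + B^{2}\right) + B}{2} = \frac{2 B^{2} + B}{2} = \frac{B + 2 B^{2}}{2} = B^{2} + \frac{B}{2}$)
$X = 56$ ($X = \left(7 - 7 \left(-2\right)\right) \frac{1}{3} \cdot 8 = \left(7 + 14\right) \frac{8}{3} = 21 \cdot \frac{8}{3} = 56$)
$\left(G{\left(j \right)} + X\right) + 26304 = \left(119 \left(\frac{1}{2} + 119\right) + 56\right) + 26304 = \left(119 \cdot \frac{239}{2} + 56\right) + 26304 = \left(\frac{28441}{2} + 56\right) + 26304 = \frac{28553}{2} + 26304 = \frac{81161}{2}$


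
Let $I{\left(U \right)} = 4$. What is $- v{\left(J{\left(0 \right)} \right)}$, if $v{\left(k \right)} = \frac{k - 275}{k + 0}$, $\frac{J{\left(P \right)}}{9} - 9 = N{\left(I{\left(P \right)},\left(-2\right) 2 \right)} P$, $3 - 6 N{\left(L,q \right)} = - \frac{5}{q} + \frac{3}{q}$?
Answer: $\frac{194}{81} \approx 2.3951$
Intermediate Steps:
$N{\left(L,q \right)} = \frac{1}{2} + \frac{1}{3 q}$ ($N{\left(L,q \right)} = \frac{1}{2} - \frac{- \frac{5}{q} + \frac{3}{q}}{6} = \frac{1}{2} - \frac{\left(-2\right) \frac{1}{q}}{6} = \frac{1}{2} + \frac{1}{3 q}$)
$J{\left(P \right)} = 81 + \frac{15 P}{4}$ ($J{\left(P \right)} = 81 + 9 \frac{2 + 3 \left(\left(-2\right) 2\right)}{6 \left(\left(-2\right) 2\right)} P = 81 + 9 \frac{2 + 3 \left(-4\right)}{6 \left(-4\right)} P = 81 + 9 \cdot \frac{1}{6} \left(- \frac{1}{4}\right) \left(2 - 12\right) P = 81 + 9 \cdot \frac{1}{6} \left(- \frac{1}{4}\right) \left(-10\right) P = 81 + 9 \frac{5 P}{12} = 81 + \frac{15 P}{4}$)
$v{\left(k \right)} = \frac{-275 + k}{k}$
$- v{\left(J{\left(0 \right)} \right)} = - \frac{-275 + \left(81 + \frac{15}{4} \cdot 0\right)}{81 + \frac{15}{4} \cdot 0} = - \frac{-275 + \left(81 + 0\right)}{81 + 0} = - \frac{-275 + 81}{81} = - \frac{-194}{81} = \left(-1\right) \left(- \frac{194}{81}\right) = \frac{194}{81}$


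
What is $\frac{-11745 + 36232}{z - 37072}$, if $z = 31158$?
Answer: $- \frac{24487}{5914} \approx -4.1405$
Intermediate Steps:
$\frac{-11745 + 36232}{z - 37072} = \frac{-11745 + 36232}{31158 - 37072} = \frac{24487}{-5914} = 24487 \left(- \frac{1}{5914}\right) = - \frac{24487}{5914}$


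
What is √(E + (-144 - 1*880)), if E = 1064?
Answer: 2*√10 ≈ 6.3246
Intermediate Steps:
√(E + (-144 - 1*880)) = √(1064 + (-144 - 1*880)) = √(1064 + (-144 - 880)) = √(1064 - 1024) = √40 = 2*√10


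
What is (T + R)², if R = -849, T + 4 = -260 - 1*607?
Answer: 2958400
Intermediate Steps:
T = -871 (T = -4 + (-260 - 1*607) = -4 + (-260 - 607) = -4 - 867 = -871)
(T + R)² = (-871 - 849)² = (-1720)² = 2958400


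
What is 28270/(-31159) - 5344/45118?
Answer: -720999778/702915881 ≈ -1.0257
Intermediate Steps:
28270/(-31159) - 5344/45118 = 28270*(-1/31159) - 5344*1/45118 = -28270/31159 - 2672/22559 = -720999778/702915881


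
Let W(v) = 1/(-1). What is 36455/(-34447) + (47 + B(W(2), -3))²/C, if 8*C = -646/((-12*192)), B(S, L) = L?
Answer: 32347245353/585599 ≈ 55238.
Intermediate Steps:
W(v) = -1
C = 323/9216 (C = (-646/((-12*192)))/8 = (-646/(-2304))/8 = (-646*(-1/2304))/8 = (⅛)*(323/1152) = 323/9216 ≈ 0.035048)
36455/(-34447) + (47 + B(W(2), -3))²/C = 36455/(-34447) + (47 - 3)²/(323/9216) = 36455*(-1/34447) + 44²*(9216/323) = -36455/34447 + 1936*(9216/323) = -36455/34447 + 17842176/323 = 32347245353/585599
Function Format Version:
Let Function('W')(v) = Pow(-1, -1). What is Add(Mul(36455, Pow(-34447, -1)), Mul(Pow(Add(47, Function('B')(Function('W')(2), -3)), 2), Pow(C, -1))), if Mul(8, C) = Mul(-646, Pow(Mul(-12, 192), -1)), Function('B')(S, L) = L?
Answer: Rational(32347245353, 585599) ≈ 55238.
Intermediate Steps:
Function('W')(v) = -1
C = Rational(323, 9216) (C = Mul(Rational(1, 8), Mul(-646, Pow(Mul(-12, 192), -1))) = Mul(Rational(1, 8), Mul(-646, Pow(-2304, -1))) = Mul(Rational(1, 8), Mul(-646, Rational(-1, 2304))) = Mul(Rational(1, 8), Rational(323, 1152)) = Rational(323, 9216) ≈ 0.035048)
Add(Mul(36455, Pow(-34447, -1)), Mul(Pow(Add(47, Function('B')(Function('W')(2), -3)), 2), Pow(C, -1))) = Add(Mul(36455, Pow(-34447, -1)), Mul(Pow(Add(47, -3), 2), Pow(Rational(323, 9216), -1))) = Add(Mul(36455, Rational(-1, 34447)), Mul(Pow(44, 2), Rational(9216, 323))) = Add(Rational(-36455, 34447), Mul(1936, Rational(9216, 323))) = Add(Rational(-36455, 34447), Rational(17842176, 323)) = Rational(32347245353, 585599)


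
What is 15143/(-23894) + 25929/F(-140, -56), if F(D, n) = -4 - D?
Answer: 308744039/1624792 ≈ 190.02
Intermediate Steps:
15143/(-23894) + 25929/F(-140, -56) = 15143/(-23894) + 25929/(-4 - 1*(-140)) = 15143*(-1/23894) + 25929/(-4 + 140) = -15143/23894 + 25929/136 = 308744039/1624792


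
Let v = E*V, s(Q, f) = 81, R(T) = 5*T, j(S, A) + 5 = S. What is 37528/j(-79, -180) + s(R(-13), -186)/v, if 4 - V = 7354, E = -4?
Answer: -13134719/29400 ≈ -446.76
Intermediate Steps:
j(S, A) = -5 + S
V = -7350 (V = 4 - 1*7354 = 4 - 7354 = -7350)
v = 29400 (v = -4*(-7350) = 29400)
37528/j(-79, -180) + s(R(-13), -186)/v = 37528/(-5 - 79) + 81/29400 = 37528/(-84) + 81*(1/29400) = 37528*(-1/84) + 27/9800 = -9382/21 + 27/9800 = -13134719/29400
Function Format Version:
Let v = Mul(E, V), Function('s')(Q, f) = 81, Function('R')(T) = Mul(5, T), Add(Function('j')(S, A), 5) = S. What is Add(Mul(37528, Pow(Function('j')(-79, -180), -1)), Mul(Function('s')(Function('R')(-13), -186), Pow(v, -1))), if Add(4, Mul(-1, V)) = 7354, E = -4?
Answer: Rational(-13134719, 29400) ≈ -446.76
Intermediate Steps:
Function('j')(S, A) = Add(-5, S)
V = -7350 (V = Add(4, Mul(-1, 7354)) = Add(4, -7354) = -7350)
v = 29400 (v = Mul(-4, -7350) = 29400)
Add(Mul(37528, Pow(Function('j')(-79, -180), -1)), Mul(Function('s')(Function('R')(-13), -186), Pow(v, -1))) = Add(Mul(37528, Pow(Add(-5, -79), -1)), Mul(81, Pow(29400, -1))) = Add(Mul(37528, Pow(-84, -1)), Mul(81, Rational(1, 29400))) = Add(Mul(37528, Rational(-1, 84)), Rational(27, 9800)) = Add(Rational(-9382, 21), Rational(27, 9800)) = Rational(-13134719, 29400)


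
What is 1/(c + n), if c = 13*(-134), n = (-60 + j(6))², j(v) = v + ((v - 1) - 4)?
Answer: 1/1067 ≈ 0.00093721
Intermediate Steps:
j(v) = -5 + 2*v (j(v) = v + ((-1 + v) - 4) = v + (-5 + v) = -5 + 2*v)
n = 2809 (n = (-60 + (-5 + 2*6))² = (-60 + (-5 + 12))² = (-60 + 7)² = (-53)² = 2809)
c = -1742
1/(c + n) = 1/(-1742 + 2809) = 1/1067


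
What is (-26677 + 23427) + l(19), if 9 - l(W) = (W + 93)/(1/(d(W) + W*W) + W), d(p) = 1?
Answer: -22335383/6879 ≈ -3246.9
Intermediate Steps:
l(W) = 9 - (93 + W)/(W + 1/(1 + W**2)) (l(W) = 9 - (W + 93)/(1/(1 + W*W) + W) = 9 - (93 + W)/(1/(1 + W**2) + W) = 9 - (93 + W)/(W + 1/(1 + W**2)))
(-26677 + 23427) + l(19) = (-26677 + 23427) + (-84 - 93*19**2 + 8*19 + 8*19**3)/(1 + 19 + 19**3) = -3250 + (-84 - 93*361 + 152 + 8*6859)/(1 + 19 + 6859) = -3250 + (-84 - 33573 + 152 + 54872)/6879 = -3250 + (1/6879)*21367 = -3250 + 21367/6879 = -22335383/6879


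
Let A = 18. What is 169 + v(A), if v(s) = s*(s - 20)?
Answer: 133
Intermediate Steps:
v(s) = s*(-20 + s)
169 + v(A) = 169 + 18*(-20 + 18) = 169 + 18*(-2) = 169 - 36 = 133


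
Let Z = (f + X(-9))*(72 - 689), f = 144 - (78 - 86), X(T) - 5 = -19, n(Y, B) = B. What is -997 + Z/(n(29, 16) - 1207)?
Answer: -367427/397 ≈ -925.51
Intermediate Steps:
X(T) = -14 (X(T) = 5 - 19 = -14)
f = 152 (f = 144 - 1*(-8) = 144 + 8 = 152)
Z = -85146 (Z = (152 - 14)*(72 - 689) = 138*(-617) = -85146)
-997 + Z/(n(29, 16) - 1207) = -997 - 85146/(16 - 1207) = -997 - 85146/(-1191) = -997 - 85146*(-1/1191) = -997 + 28382/397 = -367427/397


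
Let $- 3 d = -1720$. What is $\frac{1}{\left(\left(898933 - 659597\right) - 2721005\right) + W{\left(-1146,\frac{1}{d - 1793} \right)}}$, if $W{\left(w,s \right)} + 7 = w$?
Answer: $- \frac{1}{2482822} \approx -4.0277 \cdot 10^{-7}$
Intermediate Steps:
$d = \frac{1720}{3}$ ($d = \left(- \frac{1}{3}\right) \left(-1720\right) = \frac{1720}{3} \approx 573.33$)
$W{\left(w,s \right)} = -7 + w$
$\frac{1}{\left(\left(898933 - 659597\right) - 2721005\right) + W{\left(-1146,\frac{1}{d - 1793} \right)}} = \frac{1}{\left(\left(898933 - 659597\right) - 2721005\right) - 1153} = \frac{1}{\left(239336 - 2721005\right) - 1153} = \frac{1}{-2481669 - 1153} = \frac{1}{-2482822} = - \frac{1}{2482822}$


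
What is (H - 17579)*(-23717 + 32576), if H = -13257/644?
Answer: -100409084247/644 ≈ -1.5591e+8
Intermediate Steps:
H = -13257/644 (H = -13257*1/644 = -13257/644 ≈ -20.585)
(H - 17579)*(-23717 + 32576) = (-13257/644 - 17579)*(-23717 + 32576) = -11334133/644*8859 = -100409084247/644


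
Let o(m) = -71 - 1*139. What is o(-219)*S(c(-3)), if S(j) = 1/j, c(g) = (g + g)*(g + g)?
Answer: -35/6 ≈ -5.8333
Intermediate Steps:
o(m) = -210 (o(m) = -71 - 139 = -210)
c(g) = 4*g² (c(g) = (2*g)*(2*g) = 4*g²)
o(-219)*S(c(-3)) = -210/(4*(-3)²) = -210/(4*9) = -210/36 = -210*1/36 = -35/6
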